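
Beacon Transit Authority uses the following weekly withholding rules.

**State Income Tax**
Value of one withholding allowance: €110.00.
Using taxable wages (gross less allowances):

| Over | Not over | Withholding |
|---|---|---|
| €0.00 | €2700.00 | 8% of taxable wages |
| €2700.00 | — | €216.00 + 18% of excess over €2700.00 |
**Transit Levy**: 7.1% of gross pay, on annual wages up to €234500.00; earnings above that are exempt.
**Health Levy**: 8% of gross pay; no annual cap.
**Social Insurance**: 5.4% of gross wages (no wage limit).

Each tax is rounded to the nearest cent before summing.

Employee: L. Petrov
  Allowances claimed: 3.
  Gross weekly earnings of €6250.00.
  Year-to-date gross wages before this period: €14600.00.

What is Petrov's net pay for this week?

€4173.15

State Income Tax: taxable = €6250.00 − 3×€110.00 = €5920.00
  €216.00 + 18% × (€5920.00 − €2700.00) = €216.00 + 18% × €3220.00 = €795.60
Transit Levy: 7.1% × €6250.00 = €443.75
Health Levy: 8% × €6250.00 = €500.00
Social Insurance: 5.4% × €6250.00 = €337.50
Total withheld: €795.60 + €443.75 + €500.00 + €337.50 = €2076.85
Net pay: €6250.00 − €2076.85 = €4173.15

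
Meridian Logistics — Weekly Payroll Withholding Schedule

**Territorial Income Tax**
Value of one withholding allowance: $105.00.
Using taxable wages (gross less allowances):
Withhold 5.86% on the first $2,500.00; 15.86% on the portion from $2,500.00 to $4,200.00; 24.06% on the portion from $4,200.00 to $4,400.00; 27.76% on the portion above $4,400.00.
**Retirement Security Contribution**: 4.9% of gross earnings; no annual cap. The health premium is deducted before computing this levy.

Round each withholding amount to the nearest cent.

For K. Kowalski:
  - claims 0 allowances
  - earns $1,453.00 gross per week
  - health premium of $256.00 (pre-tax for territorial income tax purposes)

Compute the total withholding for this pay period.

$128.79

Territorial Income Tax: taxable = $1,453.00 − $256.00 = $1,197.00
  5.86% × $1,197.00 = $70.14
Retirement Security Contribution: 4.9% × $1,197.00 = $58.65
Total: $70.14 + $58.65 = $128.79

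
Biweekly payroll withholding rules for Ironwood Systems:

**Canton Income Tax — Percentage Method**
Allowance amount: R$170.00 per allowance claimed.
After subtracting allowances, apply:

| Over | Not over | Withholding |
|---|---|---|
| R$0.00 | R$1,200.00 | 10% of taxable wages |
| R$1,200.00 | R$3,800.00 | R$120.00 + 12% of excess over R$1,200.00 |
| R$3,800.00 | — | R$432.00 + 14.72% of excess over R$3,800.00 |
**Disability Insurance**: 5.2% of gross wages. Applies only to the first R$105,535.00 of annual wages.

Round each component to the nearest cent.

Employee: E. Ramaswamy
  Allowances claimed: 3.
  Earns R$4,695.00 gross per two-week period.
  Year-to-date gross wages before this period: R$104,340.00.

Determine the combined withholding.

Canton Income Tax: taxable = R$4,695.00 − 3×R$170.00 = R$4,185.00
  R$432.00 + 14.72% × (R$4,185.00 − R$3,800.00) = R$432.00 + 14.72% × R$385.00 = R$488.67
Disability Insurance: cap R$105,535.00 − YTD R$104,340.00 = R$1,195.00 subject; 5.2% × R$1,195.00 = R$62.14
Total: R$488.67 + R$62.14 = R$550.81

R$550.81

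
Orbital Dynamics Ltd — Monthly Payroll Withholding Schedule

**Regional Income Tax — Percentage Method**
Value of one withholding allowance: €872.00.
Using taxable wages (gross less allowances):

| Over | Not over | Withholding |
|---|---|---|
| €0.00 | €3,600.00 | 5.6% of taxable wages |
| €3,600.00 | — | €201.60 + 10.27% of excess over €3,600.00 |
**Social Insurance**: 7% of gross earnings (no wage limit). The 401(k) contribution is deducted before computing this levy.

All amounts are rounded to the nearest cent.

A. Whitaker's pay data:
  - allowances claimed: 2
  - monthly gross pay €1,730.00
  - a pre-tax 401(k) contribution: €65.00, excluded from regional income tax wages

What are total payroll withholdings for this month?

Regional Income Tax: taxable = €1,730.00 − €65.00 − 2×€872.00 = €-79.00
  Taxable ≤ 0 → €0.00
Social Insurance: 7% × €1,665.00 = €116.55
Total: €0.00 + €116.55 = €116.55

€116.55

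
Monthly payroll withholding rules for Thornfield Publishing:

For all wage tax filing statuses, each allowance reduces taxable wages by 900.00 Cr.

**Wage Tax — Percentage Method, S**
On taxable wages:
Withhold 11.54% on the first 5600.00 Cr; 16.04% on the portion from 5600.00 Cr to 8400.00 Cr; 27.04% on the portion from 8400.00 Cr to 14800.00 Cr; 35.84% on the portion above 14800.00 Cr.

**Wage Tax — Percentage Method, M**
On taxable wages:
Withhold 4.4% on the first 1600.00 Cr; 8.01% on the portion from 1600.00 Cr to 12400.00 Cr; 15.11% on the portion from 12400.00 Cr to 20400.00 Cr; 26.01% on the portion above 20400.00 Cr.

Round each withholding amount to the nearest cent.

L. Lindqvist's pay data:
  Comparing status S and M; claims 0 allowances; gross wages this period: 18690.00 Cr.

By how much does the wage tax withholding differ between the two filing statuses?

2334.20 Cr

Wage Tax (S): taxable = 18690.00 Cr
  2825.92 Cr + 35.84% × (18690.00 Cr − 14800.00 Cr) = 2825.92 Cr + 35.84% × 3890.00 Cr = 4220.10 Cr
Wage Tax (M): taxable = 18690.00 Cr
  935.48 Cr + 15.11% × (18690.00 Cr − 12400.00 Cr) = 935.48 Cr + 15.11% × 6290.00 Cr = 1885.90 Cr
Difference: |4220.10 Cr − 1885.90 Cr| = 2334.20 Cr (higher under S)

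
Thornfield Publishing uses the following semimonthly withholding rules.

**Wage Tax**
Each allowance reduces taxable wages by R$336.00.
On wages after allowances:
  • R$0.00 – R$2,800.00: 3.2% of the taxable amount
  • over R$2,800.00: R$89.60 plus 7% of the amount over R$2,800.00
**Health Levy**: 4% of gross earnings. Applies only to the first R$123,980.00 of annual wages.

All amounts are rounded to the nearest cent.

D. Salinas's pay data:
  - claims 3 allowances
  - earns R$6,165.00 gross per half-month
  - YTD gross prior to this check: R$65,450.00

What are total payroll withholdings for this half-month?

Wage Tax: taxable = R$6,165.00 − 3×R$336.00 = R$5,157.00
  R$89.60 + 7% × (R$5,157.00 − R$2,800.00) = R$89.60 + 7% × R$2,357.00 = R$254.59
Health Levy: 4% × R$6,165.00 = R$246.60
Total: R$254.59 + R$246.60 = R$501.19

R$501.19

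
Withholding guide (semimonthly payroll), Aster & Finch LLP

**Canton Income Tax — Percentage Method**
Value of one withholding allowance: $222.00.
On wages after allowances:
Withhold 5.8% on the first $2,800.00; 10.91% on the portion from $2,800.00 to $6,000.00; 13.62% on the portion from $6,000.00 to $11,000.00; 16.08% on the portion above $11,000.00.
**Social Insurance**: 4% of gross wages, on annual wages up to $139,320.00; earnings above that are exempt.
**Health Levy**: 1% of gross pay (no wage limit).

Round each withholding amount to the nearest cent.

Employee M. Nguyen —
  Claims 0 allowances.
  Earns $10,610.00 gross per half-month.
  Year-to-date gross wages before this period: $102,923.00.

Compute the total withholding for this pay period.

Canton Income Tax: taxable = $10,610.00
  $511.52 + 13.62% × ($10,610.00 − $6,000.00) = $511.52 + 13.62% × $4,610.00 = $1,139.40
Social Insurance: 4% × $10,610.00 = $424.40
Health Levy: 1% × $10,610.00 = $106.10
Total: $1,139.40 + $424.40 + $106.10 = $1,669.90

$1,669.90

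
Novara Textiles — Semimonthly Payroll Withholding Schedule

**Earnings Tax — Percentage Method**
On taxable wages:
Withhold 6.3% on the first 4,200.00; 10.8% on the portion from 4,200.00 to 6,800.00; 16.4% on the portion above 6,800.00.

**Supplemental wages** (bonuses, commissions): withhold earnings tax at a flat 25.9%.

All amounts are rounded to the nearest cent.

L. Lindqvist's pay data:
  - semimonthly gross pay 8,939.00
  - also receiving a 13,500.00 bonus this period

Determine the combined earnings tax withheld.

Earnings Tax: taxable = 8,939.00
  545.40 + 16.4% × (8,939.00 − 6,800.00) = 545.40 + 16.4% × 2,139.00 = 896.20
Supplemental (25.9% flat on bonus): 25.9% × 13,500.00 = 3,496.50
Total earnings tax: 896.20 + 3,496.50 = 4,392.70

4,392.70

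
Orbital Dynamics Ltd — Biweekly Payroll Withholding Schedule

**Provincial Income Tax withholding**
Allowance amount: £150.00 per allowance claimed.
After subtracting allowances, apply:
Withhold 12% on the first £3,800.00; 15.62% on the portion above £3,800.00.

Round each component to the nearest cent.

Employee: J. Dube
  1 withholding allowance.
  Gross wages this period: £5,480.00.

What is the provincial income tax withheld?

Provincial Income Tax: taxable = £5,480.00 − 1×£150.00 = £5,330.00
  £456.00 + 15.62% × (£5,330.00 − £3,800.00) = £456.00 + 15.62% × £1,530.00 = £694.99

£694.99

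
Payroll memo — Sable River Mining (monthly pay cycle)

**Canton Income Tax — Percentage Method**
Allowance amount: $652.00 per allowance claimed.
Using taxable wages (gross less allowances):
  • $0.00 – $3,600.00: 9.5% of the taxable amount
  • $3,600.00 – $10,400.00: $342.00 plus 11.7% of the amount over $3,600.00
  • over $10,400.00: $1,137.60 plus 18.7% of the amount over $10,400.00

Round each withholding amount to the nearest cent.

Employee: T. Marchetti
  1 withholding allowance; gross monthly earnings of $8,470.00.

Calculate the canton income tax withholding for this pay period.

Canton Income Tax: taxable = $8,470.00 − 1×$652.00 = $7,818.00
  $342.00 + 11.7% × ($7,818.00 − $3,600.00) = $342.00 + 11.7% × $4,218.00 = $835.51

$835.51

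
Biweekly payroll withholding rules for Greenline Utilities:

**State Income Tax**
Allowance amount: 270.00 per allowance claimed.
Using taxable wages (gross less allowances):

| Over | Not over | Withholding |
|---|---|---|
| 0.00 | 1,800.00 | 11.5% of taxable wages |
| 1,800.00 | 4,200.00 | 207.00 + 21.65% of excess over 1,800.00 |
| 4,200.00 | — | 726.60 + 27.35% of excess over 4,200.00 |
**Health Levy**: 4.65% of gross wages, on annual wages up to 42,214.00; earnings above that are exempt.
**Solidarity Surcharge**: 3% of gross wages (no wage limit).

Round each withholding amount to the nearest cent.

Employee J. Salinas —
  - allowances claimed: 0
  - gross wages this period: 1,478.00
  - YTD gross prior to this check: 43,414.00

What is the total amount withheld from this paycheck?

214.31

State Income Tax: taxable = 1,478.00
  11.5% × 1,478.00 = 169.97
Health Levy: YTD 43,414.00 ≥ cap 42,214.00 → 0.00
Solidarity Surcharge: 3% × 1,478.00 = 44.34
Total: 169.97 + 0.00 + 44.34 = 214.31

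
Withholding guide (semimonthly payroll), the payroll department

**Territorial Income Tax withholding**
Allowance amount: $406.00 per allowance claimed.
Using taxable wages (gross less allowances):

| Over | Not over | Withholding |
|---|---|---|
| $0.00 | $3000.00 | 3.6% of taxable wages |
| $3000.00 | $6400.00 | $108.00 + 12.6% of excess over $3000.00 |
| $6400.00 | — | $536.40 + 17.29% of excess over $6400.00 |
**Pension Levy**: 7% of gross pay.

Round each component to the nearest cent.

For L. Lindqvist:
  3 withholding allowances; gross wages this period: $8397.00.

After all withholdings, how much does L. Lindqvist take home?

Territorial Income Tax: taxable = $8397.00 − 3×$406.00 = $7179.00
  $536.40 + 17.29% × ($7179.00 − $6400.00) = $536.40 + 17.29% × $779.00 = $671.09
Pension Levy: 7% × $8397.00 = $587.79
Total withheld: $671.09 + $587.79 = $1258.88
Net pay: $8397.00 − $1258.88 = $7138.12

$7138.12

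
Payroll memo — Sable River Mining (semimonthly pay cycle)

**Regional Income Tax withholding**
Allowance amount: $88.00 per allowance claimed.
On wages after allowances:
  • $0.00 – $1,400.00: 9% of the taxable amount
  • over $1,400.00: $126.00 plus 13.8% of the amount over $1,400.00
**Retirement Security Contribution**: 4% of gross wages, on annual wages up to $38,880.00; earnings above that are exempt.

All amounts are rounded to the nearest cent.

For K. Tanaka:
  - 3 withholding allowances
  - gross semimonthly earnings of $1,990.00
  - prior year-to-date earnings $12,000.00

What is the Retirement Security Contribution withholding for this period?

$79.60

Retirement Security Contribution: 4% × $1,990.00 = $79.60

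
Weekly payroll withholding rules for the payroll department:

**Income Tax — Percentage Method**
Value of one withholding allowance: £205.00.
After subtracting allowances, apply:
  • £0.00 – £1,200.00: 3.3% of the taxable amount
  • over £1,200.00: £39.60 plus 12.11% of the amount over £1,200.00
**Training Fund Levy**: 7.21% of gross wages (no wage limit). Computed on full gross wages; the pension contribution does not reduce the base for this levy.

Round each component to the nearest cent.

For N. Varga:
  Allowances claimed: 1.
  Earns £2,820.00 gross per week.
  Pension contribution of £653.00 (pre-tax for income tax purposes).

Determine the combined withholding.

£335.20

Income Tax: taxable = £2,820.00 − £653.00 − 1×£205.00 = £1,962.00
  £39.60 + 12.11% × (£1,962.00 − £1,200.00) = £39.60 + 12.11% × £762.00 = £131.88
Training Fund Levy: 7.21% × £2,820.00 = £203.32
Total: £131.88 + £203.32 = £335.20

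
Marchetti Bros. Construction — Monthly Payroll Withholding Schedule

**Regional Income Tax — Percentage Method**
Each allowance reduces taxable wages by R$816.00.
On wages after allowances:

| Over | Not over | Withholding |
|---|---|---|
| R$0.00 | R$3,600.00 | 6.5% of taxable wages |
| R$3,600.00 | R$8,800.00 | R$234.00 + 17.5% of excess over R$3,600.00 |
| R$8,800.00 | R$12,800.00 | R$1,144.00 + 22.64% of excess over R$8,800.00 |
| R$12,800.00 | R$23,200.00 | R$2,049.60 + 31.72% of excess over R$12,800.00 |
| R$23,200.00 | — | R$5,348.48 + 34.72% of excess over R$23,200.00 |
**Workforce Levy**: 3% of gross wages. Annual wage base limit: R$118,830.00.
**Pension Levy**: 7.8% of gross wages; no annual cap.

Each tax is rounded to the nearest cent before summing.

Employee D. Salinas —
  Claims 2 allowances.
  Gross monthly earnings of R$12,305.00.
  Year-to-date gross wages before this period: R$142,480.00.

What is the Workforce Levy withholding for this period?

Workforce Levy: YTD R$142,480.00 ≥ cap R$118,830.00 → R$0.00

R$0.00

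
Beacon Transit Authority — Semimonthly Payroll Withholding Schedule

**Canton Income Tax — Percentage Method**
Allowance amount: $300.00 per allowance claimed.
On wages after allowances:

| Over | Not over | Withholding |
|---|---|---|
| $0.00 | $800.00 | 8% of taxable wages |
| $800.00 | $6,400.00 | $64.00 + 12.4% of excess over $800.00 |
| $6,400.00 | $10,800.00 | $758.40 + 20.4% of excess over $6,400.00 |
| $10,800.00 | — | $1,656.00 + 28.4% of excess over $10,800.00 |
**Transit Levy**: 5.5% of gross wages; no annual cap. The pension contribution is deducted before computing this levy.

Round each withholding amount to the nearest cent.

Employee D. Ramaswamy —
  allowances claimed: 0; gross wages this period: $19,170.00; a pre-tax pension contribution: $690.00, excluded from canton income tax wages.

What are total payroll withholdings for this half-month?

Canton Income Tax: taxable = $19,170.00 − $690.00 = $18,480.00
  $1,656.00 + 28.4% × ($18,480.00 − $10,800.00) = $1,656.00 + 28.4% × $7,680.00 = $3,837.12
Transit Levy: 5.5% × $18,480.00 = $1,016.40
Total: $3,837.12 + $1,016.40 = $4,853.52

$4,853.52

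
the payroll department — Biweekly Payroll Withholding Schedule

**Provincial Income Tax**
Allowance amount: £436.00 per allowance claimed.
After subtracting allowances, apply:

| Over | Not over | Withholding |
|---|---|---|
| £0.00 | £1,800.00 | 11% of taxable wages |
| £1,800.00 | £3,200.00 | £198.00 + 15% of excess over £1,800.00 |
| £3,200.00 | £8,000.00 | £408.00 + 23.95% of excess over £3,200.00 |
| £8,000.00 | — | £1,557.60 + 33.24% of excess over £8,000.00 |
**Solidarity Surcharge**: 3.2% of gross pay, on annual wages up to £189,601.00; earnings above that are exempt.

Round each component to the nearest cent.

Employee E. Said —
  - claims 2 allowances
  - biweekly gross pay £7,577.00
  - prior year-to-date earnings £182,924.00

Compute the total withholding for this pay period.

Provincial Income Tax: taxable = £7,577.00 − 2×£436.00 = £6,705.00
  £408.00 + 23.95% × (£6,705.00 − £3,200.00) = £408.00 + 23.95% × £3,505.00 = £1,247.45
Solidarity Surcharge: cap £189,601.00 − YTD £182,924.00 = £6,677.00 subject; 3.2% × £6,677.00 = £213.66
Total: £1,247.45 + £213.66 = £1,461.11

£1,461.11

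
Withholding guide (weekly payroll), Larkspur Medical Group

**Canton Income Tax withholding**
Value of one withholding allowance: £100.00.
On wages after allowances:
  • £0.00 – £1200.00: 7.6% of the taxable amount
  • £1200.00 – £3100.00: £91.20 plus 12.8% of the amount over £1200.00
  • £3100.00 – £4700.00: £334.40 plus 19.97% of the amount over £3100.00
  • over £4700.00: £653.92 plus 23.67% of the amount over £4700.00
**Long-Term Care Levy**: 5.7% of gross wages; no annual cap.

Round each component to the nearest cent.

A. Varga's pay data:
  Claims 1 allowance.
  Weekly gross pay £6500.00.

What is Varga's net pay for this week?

Canton Income Tax: taxable = £6500.00 − 1×£100.00 = £6400.00
  £653.92 + 23.67% × (£6400.00 − £4700.00) = £653.92 + 23.67% × £1700.00 = £1056.31
Long-Term Care Levy: 5.7% × £6500.00 = £370.50
Total withheld: £1056.31 + £370.50 = £1426.81
Net pay: £6500.00 − £1426.81 = £5073.19

£5073.19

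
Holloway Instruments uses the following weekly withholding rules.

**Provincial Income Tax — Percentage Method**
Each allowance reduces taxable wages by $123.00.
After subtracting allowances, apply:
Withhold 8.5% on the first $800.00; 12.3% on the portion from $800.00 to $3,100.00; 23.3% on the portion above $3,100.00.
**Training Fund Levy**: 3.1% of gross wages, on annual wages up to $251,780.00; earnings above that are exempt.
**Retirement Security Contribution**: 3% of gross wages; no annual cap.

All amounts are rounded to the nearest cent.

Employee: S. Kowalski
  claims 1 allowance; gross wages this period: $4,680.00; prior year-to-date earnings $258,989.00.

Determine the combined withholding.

$830.78

Provincial Income Tax: taxable = $4,680.00 − 1×$123.00 = $4,557.00
  $350.90 + 23.3% × ($4,557.00 − $3,100.00) = $350.90 + 23.3% × $1,457.00 = $690.38
Training Fund Levy: YTD $258,989.00 ≥ cap $251,780.00 → $0.00
Retirement Security Contribution: 3% × $4,680.00 = $140.40
Total: $690.38 + $0.00 + $140.40 = $830.78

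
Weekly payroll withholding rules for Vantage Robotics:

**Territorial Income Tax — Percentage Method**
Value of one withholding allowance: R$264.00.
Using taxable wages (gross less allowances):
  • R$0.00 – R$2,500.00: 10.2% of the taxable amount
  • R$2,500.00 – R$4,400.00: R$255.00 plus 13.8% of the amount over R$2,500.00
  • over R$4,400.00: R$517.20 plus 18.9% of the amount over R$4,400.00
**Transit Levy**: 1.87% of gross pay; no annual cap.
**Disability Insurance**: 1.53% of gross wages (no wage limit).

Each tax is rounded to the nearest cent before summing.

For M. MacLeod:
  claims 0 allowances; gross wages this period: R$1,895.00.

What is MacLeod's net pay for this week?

R$1,637.28

Territorial Income Tax: taxable = R$1,895.00
  10.2% × R$1,895.00 = R$193.29
Transit Levy: 1.87% × R$1,895.00 = R$35.44
Disability Insurance: 1.53% × R$1,895.00 = R$28.99
Total withheld: R$193.29 + R$35.44 + R$28.99 = R$257.72
Net pay: R$1,895.00 − R$257.72 = R$1,637.28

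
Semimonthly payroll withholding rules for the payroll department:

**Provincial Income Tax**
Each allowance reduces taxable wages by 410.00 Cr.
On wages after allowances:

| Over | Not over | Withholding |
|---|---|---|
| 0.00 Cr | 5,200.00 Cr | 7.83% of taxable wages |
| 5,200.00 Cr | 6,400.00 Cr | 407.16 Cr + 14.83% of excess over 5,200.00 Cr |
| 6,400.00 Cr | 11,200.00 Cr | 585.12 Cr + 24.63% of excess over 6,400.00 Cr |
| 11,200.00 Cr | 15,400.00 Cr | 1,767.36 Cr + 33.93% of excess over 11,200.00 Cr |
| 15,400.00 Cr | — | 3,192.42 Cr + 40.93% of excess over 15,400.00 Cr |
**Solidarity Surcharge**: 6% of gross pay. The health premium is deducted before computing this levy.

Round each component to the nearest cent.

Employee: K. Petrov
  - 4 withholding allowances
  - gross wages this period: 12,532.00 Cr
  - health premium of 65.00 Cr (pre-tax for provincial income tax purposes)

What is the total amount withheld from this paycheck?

Provincial Income Tax: taxable = 12,532.00 Cr − 65.00 Cr − 4×410.00 Cr = 10,827.00 Cr
  585.12 Cr + 24.63% × (10,827.00 Cr − 6,400.00 Cr) = 585.12 Cr + 24.63% × 4,427.00 Cr = 1,675.49 Cr
Solidarity Surcharge: 6% × 12,467.00 Cr = 748.02 Cr
Total: 1,675.49 Cr + 748.02 Cr = 2,423.51 Cr

2,423.51 Cr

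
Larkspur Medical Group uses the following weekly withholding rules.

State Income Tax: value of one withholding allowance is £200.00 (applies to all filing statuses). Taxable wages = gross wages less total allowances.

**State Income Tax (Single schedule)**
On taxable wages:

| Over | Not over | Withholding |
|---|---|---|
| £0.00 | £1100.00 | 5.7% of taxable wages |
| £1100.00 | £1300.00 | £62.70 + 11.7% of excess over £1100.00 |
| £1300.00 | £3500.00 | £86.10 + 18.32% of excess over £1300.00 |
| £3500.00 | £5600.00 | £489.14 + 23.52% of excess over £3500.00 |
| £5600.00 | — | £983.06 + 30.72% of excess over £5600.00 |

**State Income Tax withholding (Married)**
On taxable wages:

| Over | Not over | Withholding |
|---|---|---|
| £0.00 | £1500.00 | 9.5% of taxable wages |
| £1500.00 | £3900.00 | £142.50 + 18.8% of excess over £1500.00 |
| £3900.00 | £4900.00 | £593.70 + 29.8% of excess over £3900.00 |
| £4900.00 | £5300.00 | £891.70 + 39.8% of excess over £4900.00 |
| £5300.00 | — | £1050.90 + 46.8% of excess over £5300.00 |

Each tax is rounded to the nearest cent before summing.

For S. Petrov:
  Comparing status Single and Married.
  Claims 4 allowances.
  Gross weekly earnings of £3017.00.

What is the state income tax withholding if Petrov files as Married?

£277.30

State Income Tax (Married): taxable = £3017.00 − 4×£200.00 = £2217.00
  £142.50 + 18.8% × (£2217.00 − £1500.00) = £142.50 + 18.8% × £717.00 = £277.30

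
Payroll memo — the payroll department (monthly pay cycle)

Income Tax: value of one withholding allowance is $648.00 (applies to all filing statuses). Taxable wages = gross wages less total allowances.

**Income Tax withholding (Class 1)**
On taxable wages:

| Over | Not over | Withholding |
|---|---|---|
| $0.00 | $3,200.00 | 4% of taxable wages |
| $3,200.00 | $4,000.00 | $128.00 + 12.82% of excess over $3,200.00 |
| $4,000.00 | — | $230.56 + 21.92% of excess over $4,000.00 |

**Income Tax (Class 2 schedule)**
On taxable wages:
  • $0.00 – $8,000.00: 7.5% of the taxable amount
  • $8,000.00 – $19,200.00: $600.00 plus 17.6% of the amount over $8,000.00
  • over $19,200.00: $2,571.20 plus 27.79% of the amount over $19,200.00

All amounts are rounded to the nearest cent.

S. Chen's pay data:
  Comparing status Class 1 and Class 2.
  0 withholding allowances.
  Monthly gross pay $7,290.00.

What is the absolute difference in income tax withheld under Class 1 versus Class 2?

Income Tax (Class 1): taxable = $7,290.00
  $230.56 + 21.92% × ($7,290.00 − $4,000.00) = $230.56 + 21.92% × $3,290.00 = $951.73
Income Tax (Class 2): taxable = $7,290.00
  7.5% × $7,290.00 = $546.75
Difference: |$951.73 − $546.75| = $404.98 (higher under Class 1)

$404.98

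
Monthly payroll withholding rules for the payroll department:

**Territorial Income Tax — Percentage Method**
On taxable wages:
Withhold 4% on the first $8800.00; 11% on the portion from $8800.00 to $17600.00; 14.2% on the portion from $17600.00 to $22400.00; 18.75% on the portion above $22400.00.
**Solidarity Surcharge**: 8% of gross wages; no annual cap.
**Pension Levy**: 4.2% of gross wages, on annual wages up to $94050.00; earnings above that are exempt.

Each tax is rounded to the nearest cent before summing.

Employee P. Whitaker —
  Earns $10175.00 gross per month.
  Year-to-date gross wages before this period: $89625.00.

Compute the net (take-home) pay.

$8671.90

Territorial Income Tax: taxable = $10175.00
  $352.00 + 11% × ($10175.00 − $8800.00) = $352.00 + 11% × $1375.00 = $503.25
Solidarity Surcharge: 8% × $10175.00 = $814.00
Pension Levy: cap $94050.00 − YTD $89625.00 = $4425.00 subject; 4.2% × $4425.00 = $185.85
Total withheld: $503.25 + $814.00 + $185.85 = $1503.10
Net pay: $10175.00 − $1503.10 = $8671.90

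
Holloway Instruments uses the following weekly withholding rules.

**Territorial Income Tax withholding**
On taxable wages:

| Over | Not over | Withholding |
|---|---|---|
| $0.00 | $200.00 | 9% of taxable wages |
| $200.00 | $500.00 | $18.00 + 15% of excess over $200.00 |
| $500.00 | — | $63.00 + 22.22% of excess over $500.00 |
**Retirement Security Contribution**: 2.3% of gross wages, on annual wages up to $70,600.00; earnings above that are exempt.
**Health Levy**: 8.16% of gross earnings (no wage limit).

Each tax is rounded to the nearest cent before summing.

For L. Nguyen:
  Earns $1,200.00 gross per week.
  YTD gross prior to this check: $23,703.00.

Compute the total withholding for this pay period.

$344.06

Territorial Income Tax: taxable = $1,200.00
  $63.00 + 22.22% × ($1,200.00 − $500.00) = $63.00 + 22.22% × $700.00 = $218.54
Retirement Security Contribution: 2.3% × $1,200.00 = $27.60
Health Levy: 8.16% × $1,200.00 = $97.92
Total: $218.54 + $27.60 + $97.92 = $344.06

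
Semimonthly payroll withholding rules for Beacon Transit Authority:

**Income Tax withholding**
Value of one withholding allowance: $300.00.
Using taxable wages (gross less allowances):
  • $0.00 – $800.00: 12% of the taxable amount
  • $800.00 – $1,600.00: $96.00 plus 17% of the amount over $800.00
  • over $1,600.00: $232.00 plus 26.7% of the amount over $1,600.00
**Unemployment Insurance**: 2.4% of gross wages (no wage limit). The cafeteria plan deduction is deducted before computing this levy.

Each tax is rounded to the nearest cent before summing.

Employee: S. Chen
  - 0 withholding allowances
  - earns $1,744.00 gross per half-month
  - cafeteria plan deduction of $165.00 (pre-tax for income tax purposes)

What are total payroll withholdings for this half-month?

Income Tax: taxable = $1,744.00 − $165.00 = $1,579.00
  $96.00 + 17% × ($1,579.00 − $800.00) = $96.00 + 17% × $779.00 = $228.43
Unemployment Insurance: 2.4% × $1,579.00 = $37.90
Total: $228.43 + $37.90 = $266.33

$266.33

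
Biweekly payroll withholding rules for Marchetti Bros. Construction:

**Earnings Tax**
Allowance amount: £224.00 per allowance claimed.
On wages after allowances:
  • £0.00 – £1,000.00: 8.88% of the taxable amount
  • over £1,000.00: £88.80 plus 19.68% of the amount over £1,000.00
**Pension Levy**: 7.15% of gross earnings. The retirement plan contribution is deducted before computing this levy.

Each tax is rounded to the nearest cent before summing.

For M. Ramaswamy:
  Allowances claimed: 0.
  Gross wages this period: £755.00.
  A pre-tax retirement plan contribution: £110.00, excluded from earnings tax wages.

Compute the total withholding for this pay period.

Earnings Tax: taxable = £755.00 − £110.00 = £645.00
  8.88% × £645.00 = £57.28
Pension Levy: 7.15% × £645.00 = £46.12
Total: £57.28 + £46.12 = £103.40

£103.40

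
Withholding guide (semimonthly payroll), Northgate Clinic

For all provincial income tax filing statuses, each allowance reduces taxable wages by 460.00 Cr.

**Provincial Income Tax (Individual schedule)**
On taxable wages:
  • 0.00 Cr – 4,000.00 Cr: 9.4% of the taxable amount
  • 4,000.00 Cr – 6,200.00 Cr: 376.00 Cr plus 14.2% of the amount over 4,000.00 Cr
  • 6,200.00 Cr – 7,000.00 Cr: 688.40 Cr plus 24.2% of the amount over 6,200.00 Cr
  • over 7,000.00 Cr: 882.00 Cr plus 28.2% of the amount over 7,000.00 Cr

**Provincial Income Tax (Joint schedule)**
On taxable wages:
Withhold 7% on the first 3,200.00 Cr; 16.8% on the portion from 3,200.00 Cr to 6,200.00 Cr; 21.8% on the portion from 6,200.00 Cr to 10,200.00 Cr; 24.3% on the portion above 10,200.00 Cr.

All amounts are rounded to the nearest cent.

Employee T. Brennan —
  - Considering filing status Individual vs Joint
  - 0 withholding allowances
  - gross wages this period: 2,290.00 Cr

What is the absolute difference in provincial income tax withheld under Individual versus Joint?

Provincial Income Tax (Individual): taxable = 2,290.00 Cr
  9.4% × 2,290.00 Cr = 215.26 Cr
Provincial Income Tax (Joint): taxable = 2,290.00 Cr
  7% × 2,290.00 Cr = 160.30 Cr
Difference: |215.26 Cr − 160.30 Cr| = 54.96 Cr (higher under Individual)

54.96 Cr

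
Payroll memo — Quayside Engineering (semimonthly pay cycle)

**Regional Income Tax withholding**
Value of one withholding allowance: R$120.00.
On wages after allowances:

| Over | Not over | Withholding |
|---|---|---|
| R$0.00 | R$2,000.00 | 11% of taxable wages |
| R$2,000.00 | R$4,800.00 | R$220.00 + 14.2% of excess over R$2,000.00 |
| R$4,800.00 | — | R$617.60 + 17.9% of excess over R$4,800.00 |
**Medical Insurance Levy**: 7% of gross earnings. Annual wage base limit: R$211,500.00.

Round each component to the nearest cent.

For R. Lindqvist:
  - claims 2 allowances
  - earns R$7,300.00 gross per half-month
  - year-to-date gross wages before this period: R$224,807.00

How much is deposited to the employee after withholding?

Regional Income Tax: taxable = R$7,300.00 − 2×R$120.00 = R$7,060.00
  R$617.60 + 17.9% × (R$7,060.00 − R$4,800.00) = R$617.60 + 17.9% × R$2,260.00 = R$1,022.14
Medical Insurance Levy: YTD R$224,807.00 ≥ cap R$211,500.00 → R$0.00
Total withheld: R$1,022.14 + R$0.00 = R$1,022.14
Net pay: R$7,300.00 − R$1,022.14 = R$6,277.86

R$6,277.86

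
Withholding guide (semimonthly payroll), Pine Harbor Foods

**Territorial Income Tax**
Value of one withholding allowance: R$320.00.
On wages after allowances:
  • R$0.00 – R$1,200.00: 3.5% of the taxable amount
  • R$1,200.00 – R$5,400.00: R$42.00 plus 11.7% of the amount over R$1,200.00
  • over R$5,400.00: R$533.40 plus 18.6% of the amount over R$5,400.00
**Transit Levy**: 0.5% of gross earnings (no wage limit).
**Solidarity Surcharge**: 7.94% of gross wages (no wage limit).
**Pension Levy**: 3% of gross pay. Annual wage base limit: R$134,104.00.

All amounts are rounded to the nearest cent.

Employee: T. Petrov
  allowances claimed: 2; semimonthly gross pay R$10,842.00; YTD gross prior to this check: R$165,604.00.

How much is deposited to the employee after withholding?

R$8,500.37

Territorial Income Tax: taxable = R$10,842.00 − 2×R$320.00 = R$10,202.00
  R$533.40 + 18.6% × (R$10,202.00 − R$5,400.00) = R$533.40 + 18.6% × R$4,802.00 = R$1,426.57
Transit Levy: 0.5% × R$10,842.00 = R$54.21
Solidarity Surcharge: 7.94% × R$10,842.00 = R$860.85
Pension Levy: YTD R$165,604.00 ≥ cap R$134,104.00 → R$0.00
Total withheld: R$1,426.57 + R$54.21 + R$860.85 + R$0.00 = R$2,341.63
Net pay: R$10,842.00 − R$2,341.63 = R$8,500.37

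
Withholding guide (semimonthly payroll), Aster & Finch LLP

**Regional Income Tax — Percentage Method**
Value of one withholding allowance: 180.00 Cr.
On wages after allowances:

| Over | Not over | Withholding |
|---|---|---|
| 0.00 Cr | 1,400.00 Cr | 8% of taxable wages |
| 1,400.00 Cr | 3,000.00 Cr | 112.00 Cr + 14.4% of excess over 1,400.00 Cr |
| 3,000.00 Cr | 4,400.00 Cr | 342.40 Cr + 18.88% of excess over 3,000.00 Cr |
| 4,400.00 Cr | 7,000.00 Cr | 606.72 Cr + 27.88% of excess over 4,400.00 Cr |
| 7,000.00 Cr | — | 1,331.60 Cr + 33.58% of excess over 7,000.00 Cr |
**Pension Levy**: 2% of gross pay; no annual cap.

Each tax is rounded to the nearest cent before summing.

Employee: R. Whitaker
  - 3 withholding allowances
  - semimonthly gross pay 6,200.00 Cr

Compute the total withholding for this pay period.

1,082.01 Cr

Regional Income Tax: taxable = 6,200.00 Cr − 3×180.00 Cr = 5,660.00 Cr
  606.72 Cr + 27.88% × (5,660.00 Cr − 4,400.00 Cr) = 606.72 Cr + 27.88% × 1,260.00 Cr = 958.01 Cr
Pension Levy: 2% × 6,200.00 Cr = 124.00 Cr
Total: 958.01 Cr + 124.00 Cr = 1,082.01 Cr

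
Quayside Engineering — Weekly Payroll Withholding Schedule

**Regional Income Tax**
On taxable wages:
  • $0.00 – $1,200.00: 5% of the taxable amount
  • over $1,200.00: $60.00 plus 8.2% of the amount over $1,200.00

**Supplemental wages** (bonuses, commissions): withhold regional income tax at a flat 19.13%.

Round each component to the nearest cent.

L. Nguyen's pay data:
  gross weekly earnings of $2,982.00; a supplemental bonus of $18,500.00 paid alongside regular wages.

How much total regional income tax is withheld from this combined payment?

Regional Income Tax: taxable = $2,982.00
  $60.00 + 8.2% × ($2,982.00 − $1,200.00) = $60.00 + 8.2% × $1,782.00 = $206.12
Supplemental (19.13% flat on bonus): 19.13% × $18,500.00 = $3,539.05
Total regional income tax: $206.12 + $3,539.05 = $3,745.17

$3,745.17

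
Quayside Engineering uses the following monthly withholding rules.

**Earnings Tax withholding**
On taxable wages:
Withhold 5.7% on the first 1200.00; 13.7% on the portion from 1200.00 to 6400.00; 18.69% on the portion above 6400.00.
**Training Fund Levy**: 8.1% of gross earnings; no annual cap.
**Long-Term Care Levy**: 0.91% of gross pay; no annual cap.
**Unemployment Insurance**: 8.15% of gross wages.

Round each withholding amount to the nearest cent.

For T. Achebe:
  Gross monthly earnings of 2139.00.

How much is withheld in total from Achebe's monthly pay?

564.09

Earnings Tax: taxable = 2139.00
  68.40 + 13.7% × (2139.00 − 1200.00) = 68.40 + 13.7% × 939.00 = 197.04
Training Fund Levy: 8.1% × 2139.00 = 173.26
Long-Term Care Levy: 0.91% × 2139.00 = 19.46
Unemployment Insurance: 8.15% × 2139.00 = 174.33
Total: 197.04 + 173.26 + 19.46 + 174.33 = 564.09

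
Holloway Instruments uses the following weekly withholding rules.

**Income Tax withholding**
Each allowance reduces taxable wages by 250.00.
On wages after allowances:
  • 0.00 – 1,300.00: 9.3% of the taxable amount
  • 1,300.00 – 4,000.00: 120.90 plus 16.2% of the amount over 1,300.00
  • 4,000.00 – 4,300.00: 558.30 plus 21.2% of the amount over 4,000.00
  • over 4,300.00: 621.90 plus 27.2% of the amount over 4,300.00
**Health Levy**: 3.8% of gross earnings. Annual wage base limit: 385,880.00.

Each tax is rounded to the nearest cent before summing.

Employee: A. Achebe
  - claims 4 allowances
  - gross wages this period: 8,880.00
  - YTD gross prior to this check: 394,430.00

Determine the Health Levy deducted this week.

0.00

Health Levy: YTD 394,430.00 ≥ cap 385,880.00 → 0.00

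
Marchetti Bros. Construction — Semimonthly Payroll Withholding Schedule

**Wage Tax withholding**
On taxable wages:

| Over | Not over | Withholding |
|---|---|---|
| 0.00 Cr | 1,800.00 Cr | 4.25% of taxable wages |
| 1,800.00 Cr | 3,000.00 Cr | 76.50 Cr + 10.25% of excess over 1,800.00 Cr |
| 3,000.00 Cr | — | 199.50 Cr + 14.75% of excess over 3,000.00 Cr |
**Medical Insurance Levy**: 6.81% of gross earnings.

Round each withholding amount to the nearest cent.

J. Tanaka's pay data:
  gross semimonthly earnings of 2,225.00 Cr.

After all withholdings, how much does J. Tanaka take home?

1,953.42 Cr

Wage Tax: taxable = 2,225.00 Cr
  76.50 Cr + 10.25% × (2,225.00 Cr − 1,800.00 Cr) = 76.50 Cr + 10.25% × 425.00 Cr = 120.06 Cr
Medical Insurance Levy: 6.81% × 2,225.00 Cr = 151.52 Cr
Total withheld: 120.06 Cr + 151.52 Cr = 271.58 Cr
Net pay: 2,225.00 Cr − 271.58 Cr = 1,953.42 Cr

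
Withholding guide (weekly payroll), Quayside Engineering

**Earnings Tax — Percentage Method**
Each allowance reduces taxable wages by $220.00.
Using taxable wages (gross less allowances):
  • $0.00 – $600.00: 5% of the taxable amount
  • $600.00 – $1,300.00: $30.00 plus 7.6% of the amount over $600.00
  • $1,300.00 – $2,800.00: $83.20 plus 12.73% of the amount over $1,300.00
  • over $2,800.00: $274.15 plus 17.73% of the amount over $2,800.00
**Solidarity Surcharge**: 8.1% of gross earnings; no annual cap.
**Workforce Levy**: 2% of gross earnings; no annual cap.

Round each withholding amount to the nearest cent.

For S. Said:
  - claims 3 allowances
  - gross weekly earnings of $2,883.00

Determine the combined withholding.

$491.88

Earnings Tax: taxable = $2,883.00 − 3×$220.00 = $2,223.00
  $83.20 + 12.73% × ($2,223.00 − $1,300.00) = $83.20 + 12.73% × $923.00 = $200.70
Solidarity Surcharge: 8.1% × $2,883.00 = $233.52
Workforce Levy: 2% × $2,883.00 = $57.66
Total: $200.70 + $233.52 + $57.66 = $491.88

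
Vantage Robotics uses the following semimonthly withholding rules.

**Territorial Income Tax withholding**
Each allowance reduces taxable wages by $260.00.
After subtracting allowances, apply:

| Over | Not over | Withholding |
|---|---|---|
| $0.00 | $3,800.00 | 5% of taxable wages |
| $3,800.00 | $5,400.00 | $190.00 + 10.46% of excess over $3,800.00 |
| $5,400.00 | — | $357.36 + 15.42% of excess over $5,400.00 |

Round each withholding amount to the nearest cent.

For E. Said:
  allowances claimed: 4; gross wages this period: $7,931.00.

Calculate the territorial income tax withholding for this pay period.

Territorial Income Tax: taxable = $7,931.00 − 4×$260.00 = $6,891.00
  $357.36 + 15.42% × ($6,891.00 − $5,400.00) = $357.36 + 15.42% × $1,491.00 = $587.27

$587.27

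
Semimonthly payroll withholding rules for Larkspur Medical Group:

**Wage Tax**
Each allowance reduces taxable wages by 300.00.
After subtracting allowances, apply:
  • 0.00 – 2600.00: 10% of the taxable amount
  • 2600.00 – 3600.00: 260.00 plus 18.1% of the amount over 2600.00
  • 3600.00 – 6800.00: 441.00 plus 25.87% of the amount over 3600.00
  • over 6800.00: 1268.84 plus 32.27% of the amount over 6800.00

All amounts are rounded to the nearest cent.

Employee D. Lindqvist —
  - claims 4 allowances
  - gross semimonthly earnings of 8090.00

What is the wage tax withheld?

Wage Tax: taxable = 8090.00 − 4×300.00 = 6890.00
  1268.84 + 32.27% × (6890.00 − 6800.00) = 1268.84 + 32.27% × 90.00 = 1297.88

1297.88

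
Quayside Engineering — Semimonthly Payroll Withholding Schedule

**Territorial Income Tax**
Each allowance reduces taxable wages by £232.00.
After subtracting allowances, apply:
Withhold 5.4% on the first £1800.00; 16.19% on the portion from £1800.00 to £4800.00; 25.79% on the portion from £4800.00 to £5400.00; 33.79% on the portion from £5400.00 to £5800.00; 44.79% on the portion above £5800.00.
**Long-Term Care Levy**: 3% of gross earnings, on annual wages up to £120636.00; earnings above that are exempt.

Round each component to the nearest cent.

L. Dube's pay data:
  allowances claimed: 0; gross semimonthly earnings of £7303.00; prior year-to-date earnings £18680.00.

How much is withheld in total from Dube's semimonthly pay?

Territorial Income Tax: taxable = £7303.00
  £872.80 + 44.79% × (£7303.00 − £5800.00) = £872.80 + 44.79% × £1503.00 = £1545.99
Long-Term Care Levy: 3% × £7303.00 = £219.09
Total: £1545.99 + £219.09 = £1765.08

£1765.08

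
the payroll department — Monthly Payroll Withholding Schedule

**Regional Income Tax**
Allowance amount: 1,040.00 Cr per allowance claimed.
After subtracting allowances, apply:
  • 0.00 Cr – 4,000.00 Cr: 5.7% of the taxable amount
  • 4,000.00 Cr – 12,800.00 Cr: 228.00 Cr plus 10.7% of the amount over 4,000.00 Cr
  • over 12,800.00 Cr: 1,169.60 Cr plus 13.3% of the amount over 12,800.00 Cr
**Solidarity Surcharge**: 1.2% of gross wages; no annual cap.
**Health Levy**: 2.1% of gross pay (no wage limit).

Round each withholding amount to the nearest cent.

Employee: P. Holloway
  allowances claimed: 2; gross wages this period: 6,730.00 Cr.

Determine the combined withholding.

519.64 Cr

Regional Income Tax: taxable = 6,730.00 Cr − 2×1,040.00 Cr = 4,650.00 Cr
  228.00 Cr + 10.7% × (4,650.00 Cr − 4,000.00 Cr) = 228.00 Cr + 10.7% × 650.00 Cr = 297.55 Cr
Solidarity Surcharge: 1.2% × 6,730.00 Cr = 80.76 Cr
Health Levy: 2.1% × 6,730.00 Cr = 141.33 Cr
Total: 297.55 Cr + 80.76 Cr + 141.33 Cr = 519.64 Cr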